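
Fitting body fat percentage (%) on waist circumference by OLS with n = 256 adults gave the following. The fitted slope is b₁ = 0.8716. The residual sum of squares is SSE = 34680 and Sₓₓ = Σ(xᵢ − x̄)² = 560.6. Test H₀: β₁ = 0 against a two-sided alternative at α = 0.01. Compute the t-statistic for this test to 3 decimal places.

MSE = SSE/(n − 2) = 34680/254 = 136.535.
SE(b₁) = √(MSE/Sₓₓ) = √(136.535/560.6) = 0.49351.
t = 0.8716 / 0.49351 = 1.766.
df = n − 2 = 254.
Two-sided p ≈ 0.0786, which is ≥ 0.01, so fail to reject H₀.
The data do not give significant evidence of an association between waist circumference and body fat percentage.

t = 1.766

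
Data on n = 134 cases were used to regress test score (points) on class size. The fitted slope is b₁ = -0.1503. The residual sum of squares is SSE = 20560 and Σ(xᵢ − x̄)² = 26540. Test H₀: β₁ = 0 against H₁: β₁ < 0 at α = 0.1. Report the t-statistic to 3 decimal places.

MSE = SSE/(n − 2) = 20560/132 = 155.758.
SE(b₁) = √(MSE/Sₓₓ) = √(155.758/26540) = 0.076608.
t = -0.1503 / 0.076608 = -1.962.
df = n − 2 = 132.
One-sided p ≈ 0.0259, which is < 0.1, so reject H₀.
There is evidence that the true slope on class size is negative.

t = -1.962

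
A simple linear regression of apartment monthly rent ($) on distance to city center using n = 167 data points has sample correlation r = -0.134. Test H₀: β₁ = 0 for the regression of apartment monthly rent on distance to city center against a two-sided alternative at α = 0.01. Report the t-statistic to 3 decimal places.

t = r·√(n − 2)/√(1 − r²) = -0.134·√165/√0.982044 = -1.737.
df = n − 2 = 165.
Two-sided p ≈ 0.0843, which is ≥ 0.01, so fail to reject H₀.
The data do not give significant evidence of a linear association between distance to city center and apartment monthly rent.

t = -1.737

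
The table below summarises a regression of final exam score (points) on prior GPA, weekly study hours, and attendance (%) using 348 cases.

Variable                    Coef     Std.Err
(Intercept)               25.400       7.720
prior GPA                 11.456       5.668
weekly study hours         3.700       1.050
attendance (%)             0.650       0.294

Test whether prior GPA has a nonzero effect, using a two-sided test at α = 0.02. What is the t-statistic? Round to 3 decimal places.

t = 2.021

Read off: b = 11.456, SE = 5.668 for prior GPA.
H₀: β₁ = 0 vs H₁: β₁ ≠ 0.
t = 11.456 / 5.668 = 2.021.
df = n − k − 1 = 348 − 3 − 1 = 344.
Two-sided p ≈ 0.0440, which is ≥ 0.02, so fail to reject H₀.
The data do not give significant evidence of an association between prior GPA and final exam score, after adjusting for the other predictors.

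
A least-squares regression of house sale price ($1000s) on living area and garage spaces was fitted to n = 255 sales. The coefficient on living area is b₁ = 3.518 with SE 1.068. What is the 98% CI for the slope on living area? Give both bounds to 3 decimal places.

(1.018, 6.018)

df = n − k − 1 = 255 − 2 − 1 = 252.
t* = t_{0.01, 252} = 2.341236.
Margin = t* × SE = 2.341236 × 1.068 = 2.50044.
CI: 3.518 ± 2.50044 → (1.018, 6.018).
With 98% confidence, each one-unit increase in living area is associated with a change of between 1.018 and 6.018 $1000s in house sale price, holding the other predictors fixed.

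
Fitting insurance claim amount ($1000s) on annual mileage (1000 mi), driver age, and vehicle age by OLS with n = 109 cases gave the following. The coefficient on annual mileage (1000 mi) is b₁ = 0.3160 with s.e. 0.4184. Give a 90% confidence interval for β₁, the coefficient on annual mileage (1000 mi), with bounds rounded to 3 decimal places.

(-0.378, 1.010)

df = n − k − 1 = 109 − 3 − 1 = 105.
t* = t_{0.05, 105} = 1.659495.
Margin = t* × SE = 1.659495 × 0.4184 = 0.69433.
CI: 0.3160 ± 0.69433 → (-0.378, 1.010).
With 90% confidence, each one-unit increase in annual mileage (1000 mi) is associated with a change of between -0.378 and 1.010 $1000s in insurance claim amount, holding the other predictors fixed.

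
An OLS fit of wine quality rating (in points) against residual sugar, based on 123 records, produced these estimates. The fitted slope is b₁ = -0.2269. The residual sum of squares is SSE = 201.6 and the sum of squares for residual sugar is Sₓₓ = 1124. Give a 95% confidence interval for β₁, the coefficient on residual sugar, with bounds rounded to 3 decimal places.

MSE = SSE/(n − 2) = 201.6/121 = 1.66612.
SE(b₁) = √(MSE/Sₓₓ) = √(1.66612/1124) = 0.0385008.
df = n − 2 = 121.
t* = t_{0.025, 121} = 1.979764.
Margin = t* × SE = 1.979764 × 0.0385008 = 0.07622.
CI: -0.2269 ± 0.07622 → (-0.303, -0.151).
With 95% confidence, each one-unit increase in residual sugar is associated with a change of between -0.303 and -0.151 points in wine quality rating.

(-0.303, -0.151)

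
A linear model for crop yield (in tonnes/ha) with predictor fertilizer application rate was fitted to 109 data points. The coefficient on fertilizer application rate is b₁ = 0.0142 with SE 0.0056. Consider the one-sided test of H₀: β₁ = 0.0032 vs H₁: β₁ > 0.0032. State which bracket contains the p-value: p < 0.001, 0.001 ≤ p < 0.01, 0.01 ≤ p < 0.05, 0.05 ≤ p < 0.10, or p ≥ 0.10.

0.01 ≤ p < 0.05

t = (0.0142 − 0.0032) / 0.0056 = 1.964.
df = n − 2 = 109 − 2 = 107.
One-sided p = P(T_{107} > t) ≈ 0.0260.
So 0.01 ≤ p < 0.05.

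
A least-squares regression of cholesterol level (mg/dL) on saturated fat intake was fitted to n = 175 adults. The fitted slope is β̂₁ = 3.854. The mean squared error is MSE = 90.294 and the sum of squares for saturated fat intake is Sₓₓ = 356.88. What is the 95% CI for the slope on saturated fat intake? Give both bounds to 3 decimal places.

SE(β̂₁) = √(MSE/Sₓₓ) = √(90.294/356.88) = 0.503.
df = n − 2 = 173.
t* = t_{0.025, 173} = 1.973771.
Margin = t* × SE = 1.973771 × 0.503 = 0.99281.
CI: 3.854 ± 0.99281 → (2.861, 4.847).
With 95% confidence, each one-unit increase in saturated fat intake is associated with a change of between 2.861 and 4.847 mg/dL in cholesterol level.

(2.861, 4.847)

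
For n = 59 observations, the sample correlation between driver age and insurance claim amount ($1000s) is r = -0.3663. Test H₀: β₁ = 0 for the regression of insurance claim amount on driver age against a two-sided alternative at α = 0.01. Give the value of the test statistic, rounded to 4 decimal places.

t = -2.9721

t = r·√(n − 2)/√(1 − r²) = -0.3663·√57/√0.865824 = -2.9721.
df = n − 2 = 57.
Two-sided p ≈ 0.0043, which is < 0.01, so reject H₀.
There is evidence of a linear association between driver age and insurance claim amount.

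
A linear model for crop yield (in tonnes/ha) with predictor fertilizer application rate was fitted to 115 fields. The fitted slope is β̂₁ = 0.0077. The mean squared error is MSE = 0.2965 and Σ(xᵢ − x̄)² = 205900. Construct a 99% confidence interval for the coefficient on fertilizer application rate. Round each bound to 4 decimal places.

SE(β̂₁) = √(MSE/Sₓₓ) = √(0.2965/205900) = 0.00120001.
df = n − 2 = 113.
t* = t_{0.005, 113} = 2.620039.
Margin = t* × SE = 2.620039 × 0.00120001 = 0.003144.
CI: 0.0077 ± 0.003144 → (0.0046, 0.0108).
With 99% confidence, each one-unit increase in fertilizer application rate is associated with a change of between 0.0046 and 0.0108 tonnes/ha in crop yield.

(0.0046, 0.0108)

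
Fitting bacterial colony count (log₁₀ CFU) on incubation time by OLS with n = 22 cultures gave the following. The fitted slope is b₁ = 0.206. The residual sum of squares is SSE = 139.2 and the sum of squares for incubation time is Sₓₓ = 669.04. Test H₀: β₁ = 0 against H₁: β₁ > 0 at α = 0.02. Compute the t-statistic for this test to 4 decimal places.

t = 2.0197

MSE = SSE/(n − 2) = 139.2/20 = 6.96.
SE(b₁) = √(MSE/Sₓₓ) = √(6.96/669.04) = 0.101995.
t = 0.206 / 0.101995 = 2.0197.
df = n − 2 = 20.
One-sided p ≈ 0.0285, which is ≥ 0.02, so fail to reject H₀.
The data do not give significant evidence that the true slope on incubation time is positive.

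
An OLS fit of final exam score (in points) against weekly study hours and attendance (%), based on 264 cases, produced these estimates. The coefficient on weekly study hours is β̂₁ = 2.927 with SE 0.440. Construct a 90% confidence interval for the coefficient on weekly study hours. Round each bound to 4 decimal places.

df = n − k − 1 = 264 − 2 − 1 = 261.
t* = t_{0.05, 261} = 1.650713.
Margin = t* × SE = 1.650713 × 0.440 = 0.726314.
CI: 2.927 ± 0.726314 → (2.2007, 3.6533).
With 90% confidence, each one-unit increase in weekly study hours is associated with a change of between 2.2007 and 3.6533 points in final exam score, holding the other predictors fixed.

(2.2007, 3.6533)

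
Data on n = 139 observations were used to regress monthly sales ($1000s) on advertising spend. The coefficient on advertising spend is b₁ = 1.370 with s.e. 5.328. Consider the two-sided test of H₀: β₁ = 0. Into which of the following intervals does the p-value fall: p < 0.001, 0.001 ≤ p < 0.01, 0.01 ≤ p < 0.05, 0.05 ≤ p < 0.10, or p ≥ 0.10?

p ≥ 0.10

t = 1.370 / 5.328 = 0.257.
df = n − 2 = 139 − 2 = 137.
Two-sided p = 2·P(T_{137} > |t|) ≈ 0.7975.
So p ≥ 0.10.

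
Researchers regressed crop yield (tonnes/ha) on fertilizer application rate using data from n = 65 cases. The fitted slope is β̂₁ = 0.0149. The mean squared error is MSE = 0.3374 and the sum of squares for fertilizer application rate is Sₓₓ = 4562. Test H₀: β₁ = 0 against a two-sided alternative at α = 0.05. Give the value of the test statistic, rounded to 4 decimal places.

t = 1.7326

SE(β̂₁) = √(MSE/Sₓₓ) = √(0.3374/4562) = 0.00859993.
t = 0.0149 / 0.00859993 = 1.7326.
df = n − 2 = 63.
Two-sided p ≈ 0.0881, which is ≥ 0.05, so fail to reject H₀.
The data do not give significant evidence of an association between fertilizer application rate and crop yield.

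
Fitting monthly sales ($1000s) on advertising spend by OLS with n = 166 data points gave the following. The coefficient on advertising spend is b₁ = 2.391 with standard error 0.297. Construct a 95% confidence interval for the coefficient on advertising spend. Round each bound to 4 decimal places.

(1.8046, 2.9774)

df = n − 2 = 166 − 2 = 164.
t* = t_{0.025, 164} = 1.974535.
Margin = t* × SE = 1.974535 × 0.297 = 0.586437.
CI: 2.391 ± 0.586437 → (1.8046, 2.9774).
With 95% confidence, each one-unit increase in advertising spend is associated with a change of between 1.8046 and 2.9774 $1000s in monthly sales.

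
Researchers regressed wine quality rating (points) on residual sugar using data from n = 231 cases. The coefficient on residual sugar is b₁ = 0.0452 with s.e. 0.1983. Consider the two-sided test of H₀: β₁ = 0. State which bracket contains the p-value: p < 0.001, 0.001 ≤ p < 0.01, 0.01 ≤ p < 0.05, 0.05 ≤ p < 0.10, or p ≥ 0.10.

t = 0.0452 / 0.1983 = 0.228.
df = n − 2 = 231 − 2 = 229.
Two-sided p = 2·P(T_{229} > |t|) ≈ 0.8199.
So p ≥ 0.10.

p ≥ 0.10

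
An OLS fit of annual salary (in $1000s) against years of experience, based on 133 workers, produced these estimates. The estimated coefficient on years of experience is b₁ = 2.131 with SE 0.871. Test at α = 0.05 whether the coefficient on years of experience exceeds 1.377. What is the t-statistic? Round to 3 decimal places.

t = 0.866

H₀: β₁ = 1.377 vs H₁: β₁ > 1.377.
t = (b₁ − β₁⁰)/SE = (2.131 − 1.377) / 0.871 = 0.866.
df = n − 2 = 133 − 2 = 131.
One-sided p ≈ 0.1941, which is ≥ 0.05, so fail to reject H₀.
The data do not give significant evidence that the true slope on years of experience exceeds 1.377 $1000s per unit.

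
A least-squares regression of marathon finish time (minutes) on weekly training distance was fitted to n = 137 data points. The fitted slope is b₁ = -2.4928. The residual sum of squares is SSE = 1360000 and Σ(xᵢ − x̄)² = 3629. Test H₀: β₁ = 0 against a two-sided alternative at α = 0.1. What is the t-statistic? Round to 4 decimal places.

t = -1.4962

MSE = SSE/(n − 2) = 1360000/135 = 10074.1.
SE(b₁) = √(MSE/Sₓₓ) = √(10074.1/3629) = 1.66613.
t = -2.4928 / 1.66613 = -1.4962.
df = n − 2 = 135.
Two-sided p ≈ 0.1369, which is ≥ 0.1, so fail to reject H₀.
The data do not give significant evidence of an association between weekly training distance and marathon finish time.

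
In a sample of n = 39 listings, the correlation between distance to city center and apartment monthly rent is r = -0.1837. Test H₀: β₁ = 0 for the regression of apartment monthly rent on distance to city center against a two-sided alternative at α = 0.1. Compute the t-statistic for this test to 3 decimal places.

t = r·√(n − 2)/√(1 − r²) = -0.1837·√37/√0.966254 = -1.137.
df = n − 2 = 37.
Two-sided p ≈ 0.2630, which is ≥ 0.1, so fail to reject H₀.
The data do not give significant evidence of a linear association between distance to city center and apartment monthly rent.

t = -1.137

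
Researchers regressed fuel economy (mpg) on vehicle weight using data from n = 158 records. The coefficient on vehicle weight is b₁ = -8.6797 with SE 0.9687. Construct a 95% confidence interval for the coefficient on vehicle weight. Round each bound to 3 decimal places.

df = n − 2 = 158 − 2 = 156.
t* = t_{0.025, 156} = 1.975288.
Margin = t* × SE = 1.975288 × 0.9687 = 1.91346.
CI: -8.6797 ± 1.91346 → (-10.593, -6.766).
With 95% confidence, each one-unit increase in vehicle weight is associated with a change of between -10.593 and -6.766 mpg in fuel economy.

(-10.593, -6.766)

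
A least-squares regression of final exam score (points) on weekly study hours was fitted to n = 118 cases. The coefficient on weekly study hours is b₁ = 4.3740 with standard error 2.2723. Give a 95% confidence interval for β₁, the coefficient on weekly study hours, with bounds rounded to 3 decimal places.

df = n − 2 = 118 − 2 = 116.
t* = t_{0.025, 116} = 1.980626.
Margin = t* × SE = 1.980626 × 2.2723 = 4.50058.
CI: 4.3740 ± 4.50058 → (-0.127, 8.875).
With 95% confidence, each one-unit increase in weekly study hours is associated with a change of between -0.127 and 8.875 points in final exam score.

(-0.127, 8.875)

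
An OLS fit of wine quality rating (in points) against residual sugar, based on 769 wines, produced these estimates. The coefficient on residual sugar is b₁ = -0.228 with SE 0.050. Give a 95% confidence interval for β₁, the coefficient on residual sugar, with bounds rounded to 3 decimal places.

df = n − 2 = 769 − 2 = 767.
t* = t_{0.025, 767} = 1.963062.
Margin = t* × SE = 1.963062 × 0.050 = 0.09815.
CI: -0.228 ± 0.09815 → (-0.326, -0.130).
With 95% confidence, each one-unit increase in residual sugar is associated with a change of between -0.326 and -0.130 points in wine quality rating.

(-0.326, -0.130)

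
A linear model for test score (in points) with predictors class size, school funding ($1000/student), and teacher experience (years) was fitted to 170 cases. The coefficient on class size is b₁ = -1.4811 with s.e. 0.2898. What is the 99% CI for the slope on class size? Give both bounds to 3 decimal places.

df = n − k − 1 = 170 − 3 − 1 = 166.
t* = t_{0.005, 166} = 2.60577.
Margin = t* × SE = 2.60577 × 0.2898 = 0.75515.
CI: -1.4811 ± 0.75515 → (-2.236, -0.726).
With 99% confidence, each one-unit increase in class size is associated with a change of between -2.236 and -0.726 points in test score, holding the other predictors fixed.

(-2.236, -0.726)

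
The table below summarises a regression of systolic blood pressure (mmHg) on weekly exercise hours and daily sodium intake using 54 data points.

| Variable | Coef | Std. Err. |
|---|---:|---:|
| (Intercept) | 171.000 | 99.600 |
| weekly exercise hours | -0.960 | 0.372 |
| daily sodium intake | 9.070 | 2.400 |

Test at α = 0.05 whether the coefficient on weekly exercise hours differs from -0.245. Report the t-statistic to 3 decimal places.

t = -1.922

Read off: b = -0.960, SE = 0.372 for weekly exercise hours.
H₀: β₁ = -0.245 vs H₁: β₁ ≠ -0.245.
t = (-0.960 − (-0.245)) / 0.372 = -1.922.
df = n − k − 1 = 54 − 2 − 1 = 51.
Two-sided p ≈ 0.0602, which is ≥ 0.05, so fail to reject H₀.
The data are consistent with a true slope of -0.245 mmHg per unit of weekly exercise hours, holding the other predictors fixed.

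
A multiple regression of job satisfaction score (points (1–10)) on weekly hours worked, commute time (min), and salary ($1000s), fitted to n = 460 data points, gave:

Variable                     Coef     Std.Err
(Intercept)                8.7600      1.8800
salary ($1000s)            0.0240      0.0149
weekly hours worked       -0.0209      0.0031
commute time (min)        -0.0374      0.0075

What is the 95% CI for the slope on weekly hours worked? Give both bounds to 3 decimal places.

Read off: b = -0.0209, SE = 0.0031 for weekly hours worked.
df = n − k − 1 = 460 − 3 − 1 = 456.
t* = t_{0.025, 456} = 1.96518.
Margin = t* × SE = 1.96518 × 0.0031 = 0.00609.
CI: -0.0209 ± 0.00609 → (-0.027, -0.015).

(-0.027, -0.015)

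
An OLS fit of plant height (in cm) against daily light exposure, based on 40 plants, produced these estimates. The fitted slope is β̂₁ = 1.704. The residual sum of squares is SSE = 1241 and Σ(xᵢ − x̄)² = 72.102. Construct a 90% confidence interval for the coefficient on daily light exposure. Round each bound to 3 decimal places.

MSE = SSE/(n − 2) = 1241/38 = 32.6579.
SE(β̂₁) = √(MSE/Sₓₓ) = √(32.6579/72.102) = 0.673008.
df = n − 2 = 38.
t* = t_{0.05, 38} = 1.685954.
Margin = t* × SE = 1.685954 × 0.673008 = 1.13466.
CI: 1.704 ± 1.13466 → (0.569, 2.839).
With 90% confidence, each one-unit increase in daily light exposure is associated with a change of between 0.569 and 2.839 cm in plant height.

(0.569, 2.839)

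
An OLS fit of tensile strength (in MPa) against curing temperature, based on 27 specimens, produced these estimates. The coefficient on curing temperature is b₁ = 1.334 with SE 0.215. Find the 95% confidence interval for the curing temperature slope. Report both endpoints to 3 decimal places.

df = n − 2 = 27 − 2 = 25.
t* = t_{0.025, 25} = 2.059539.
Margin = t* × SE = 2.059539 × 0.215 = 0.44280.
CI: 1.334 ± 0.44280 → (0.891, 1.777).
With 95% confidence, each one-unit increase in curing temperature is associated with a change of between 0.891 and 1.777 MPa in tensile strength.

(0.891, 1.777)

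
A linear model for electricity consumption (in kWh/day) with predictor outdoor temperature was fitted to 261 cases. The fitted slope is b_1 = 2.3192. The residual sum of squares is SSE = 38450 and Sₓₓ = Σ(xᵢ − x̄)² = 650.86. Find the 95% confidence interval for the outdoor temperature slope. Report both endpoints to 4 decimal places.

(1.3787, 3.2597)

MSE = SSE/(n − 2) = 38450/259 = 148.456.
SE(b_1) = √(MSE/Sₓₓ) = √(148.456/650.86) = 0.477589.
df = n − 2 = 259.
t* = t_{0.025, 259} = 1.969166.
Margin = t* × SE = 1.969166 × 0.477589 = 0.940452.
CI: 2.3192 ± 0.940452 → (1.3787, 3.2597).
With 95% confidence, each one-unit increase in outdoor temperature is associated with a change of between 1.3787 and 3.2597 kWh/day in electricity consumption.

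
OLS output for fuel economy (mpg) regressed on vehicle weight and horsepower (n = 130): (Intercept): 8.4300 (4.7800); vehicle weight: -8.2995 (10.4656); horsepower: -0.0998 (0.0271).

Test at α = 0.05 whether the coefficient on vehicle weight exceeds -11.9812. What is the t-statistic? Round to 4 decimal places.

t = 0.3518

Read off: b = -8.2995, SE = 10.4656 for vehicle weight.
H₀: β₁ = -11.9812 vs H₁: β₁ > -11.9812.
t = (-8.2995 − (-11.9812)) / 10.4656 = 0.3518.
df = n − k − 1 = 130 − 2 − 1 = 127.
One-sided p ≈ 0.3628, which is ≥ 0.05, so fail to reject H₀.
The data do not give significant evidence that the true slope on vehicle weight exceeds -11.9812 mpg per unit, holding the other predictors fixed.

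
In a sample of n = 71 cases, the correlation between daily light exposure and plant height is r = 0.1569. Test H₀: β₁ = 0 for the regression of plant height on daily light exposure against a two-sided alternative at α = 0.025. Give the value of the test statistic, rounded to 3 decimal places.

t = r·√(n − 2)/√(1 − r²) = 0.1569·√69/√0.975382 = 1.320.
df = n − 2 = 69.
Two-sided p ≈ 0.1913, which is ≥ 0.025, so fail to reject H₀.
The data do not give significant evidence of a linear association between daily light exposure and plant height.

t = 1.320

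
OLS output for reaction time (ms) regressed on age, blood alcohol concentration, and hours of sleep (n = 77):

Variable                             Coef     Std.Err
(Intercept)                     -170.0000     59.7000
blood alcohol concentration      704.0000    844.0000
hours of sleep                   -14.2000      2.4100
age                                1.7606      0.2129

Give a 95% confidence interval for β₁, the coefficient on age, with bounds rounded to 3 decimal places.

(1.336, 2.185)

Read off: b = 1.7606, SE = 0.2129 for age.
df = n − k − 1 = 77 − 3 − 1 = 73.
t* = t_{0.025, 73} = 1.992997.
Margin = t* × SE = 1.992997 × 0.2129 = 0.42431.
CI: 1.7606 ± 0.42431 → (1.336, 2.185).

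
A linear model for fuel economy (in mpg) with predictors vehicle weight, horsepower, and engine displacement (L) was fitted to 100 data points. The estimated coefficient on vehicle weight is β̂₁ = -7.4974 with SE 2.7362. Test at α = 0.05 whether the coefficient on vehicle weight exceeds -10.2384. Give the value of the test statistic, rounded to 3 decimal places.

H₀: β₁ = -10.2384 vs H₁: β₁ > -10.2384.
t = (β̂₁ − β₁⁰)/SE = (-7.4974 − (-10.2384)) / 2.7362 = 1.002.
df = n − k − 1 = 100 − 3 − 1 = 96.
One-sided p ≈ 0.1595, which is ≥ 0.05, so fail to reject H₀.
The data do not give significant evidence that the true slope on vehicle weight exceeds -10.2384 mpg per unit, holding the other predictors fixed.

t = 1.002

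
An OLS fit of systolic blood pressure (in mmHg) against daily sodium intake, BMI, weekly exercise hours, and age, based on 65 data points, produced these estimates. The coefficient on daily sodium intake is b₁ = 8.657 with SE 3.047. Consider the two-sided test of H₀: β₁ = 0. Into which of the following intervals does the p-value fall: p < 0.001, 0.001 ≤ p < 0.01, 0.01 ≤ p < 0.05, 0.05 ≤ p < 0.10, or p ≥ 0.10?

t = 8.657 / 3.047 = 2.841.
df = n − k − 1 = 65 − 4 − 1 = 60.
Two-sided p = 2·P(T_{60} > |t|) ≈ 0.0061.
So 0.001 ≤ p < 0.01.

0.001 ≤ p < 0.01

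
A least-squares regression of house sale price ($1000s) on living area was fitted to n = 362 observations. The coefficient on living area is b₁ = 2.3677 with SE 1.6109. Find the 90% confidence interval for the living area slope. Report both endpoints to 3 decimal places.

df = n − 2 = 362 − 2 = 360.
t* = t_{0.05, 360} = 1.649097.
Margin = t* × SE = 1.649097 × 1.6109 = 2.65653.
CI: 2.3677 ± 2.65653 → (-0.289, 5.024).
With 90% confidence, each one-unit increase in living area is associated with a change of between -0.289 and 5.024 $1000s in house sale price.

(-0.289, 5.024)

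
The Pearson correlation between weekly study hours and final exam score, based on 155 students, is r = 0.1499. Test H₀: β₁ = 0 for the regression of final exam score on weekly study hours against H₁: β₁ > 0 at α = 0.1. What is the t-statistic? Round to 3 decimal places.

t = 1.875

t = r·√(n − 2)/√(1 − r²) = 0.1499·√153/√0.97753 = 1.875.
df = n − 2 = 153.
One-sided p ≈ 0.0313, which is < 0.1, so reject H₀.
There is evidence of a linear association between weekly study hours and final exam score.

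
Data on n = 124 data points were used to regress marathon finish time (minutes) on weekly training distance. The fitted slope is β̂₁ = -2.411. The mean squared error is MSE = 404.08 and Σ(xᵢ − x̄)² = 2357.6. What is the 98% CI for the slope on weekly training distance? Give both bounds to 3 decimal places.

SE(β̂₁) = √(MSE/Sₓₓ) = √(404.08/2357.6) = 0.413998.
df = n − 2 = 122.
t* = t_{0.01, 122} = 2.357302.
Margin = t* × SE = 2.357302 × 0.413998 = 0.97592.
CI: -2.411 ± 0.97592 → (-3.387, -1.435).
With 98% confidence, each one-unit increase in weekly training distance is associated with a change of between -3.387 and -1.435 minutes in marathon finish time.

(-3.387, -1.435)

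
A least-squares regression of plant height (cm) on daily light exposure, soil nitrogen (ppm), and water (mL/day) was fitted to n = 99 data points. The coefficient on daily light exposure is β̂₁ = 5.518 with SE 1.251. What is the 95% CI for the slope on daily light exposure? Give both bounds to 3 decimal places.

(3.034, 8.002)

df = n − k − 1 = 99 − 3 − 1 = 95.
t* = t_{0.025, 95} = 1.985251.
Margin = t* × SE = 1.985251 × 1.251 = 2.48355.
CI: 5.518 ± 2.48355 → (3.034, 8.002).
With 95% confidence, each one-unit increase in daily light exposure is associated with a change of between 3.034 and 8.002 cm in plant height, holding the other predictors fixed.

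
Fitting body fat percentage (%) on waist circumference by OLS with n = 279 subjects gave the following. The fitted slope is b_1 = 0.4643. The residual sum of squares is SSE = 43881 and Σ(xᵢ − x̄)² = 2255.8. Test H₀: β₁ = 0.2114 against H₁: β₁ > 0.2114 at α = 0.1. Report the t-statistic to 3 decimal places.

MSE = SSE/(n − 2) = 43881/277 = 158.415.
SE(b_1) = √(MSE/Sₓₓ) = √(158.415/2255.8) = 0.265001.
t = (0.4643 − 0.2114) / 0.265001 = 0.954.
df = n − 2 = 277.
One-sided p ≈ 0.1704, which is ≥ 0.1, so fail to reject H₀.
The data do not give significant evidence that the true slope on waist circumference exceeds 0.2114 % per unit.

t = 0.954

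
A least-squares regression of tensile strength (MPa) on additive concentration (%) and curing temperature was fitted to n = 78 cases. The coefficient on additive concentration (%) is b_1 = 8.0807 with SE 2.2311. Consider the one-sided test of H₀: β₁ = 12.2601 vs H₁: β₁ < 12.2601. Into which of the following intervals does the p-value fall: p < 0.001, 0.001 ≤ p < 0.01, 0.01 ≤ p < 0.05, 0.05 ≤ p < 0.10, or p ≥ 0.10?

t = (8.0807 − 12.2601) / 2.2311 = -1.873.
df = n − k − 1 = 78 − 2 − 1 = 75.
One-sided p = P(T_{75} < t) ≈ 0.0325.
So 0.01 ≤ p < 0.05.

0.01 ≤ p < 0.05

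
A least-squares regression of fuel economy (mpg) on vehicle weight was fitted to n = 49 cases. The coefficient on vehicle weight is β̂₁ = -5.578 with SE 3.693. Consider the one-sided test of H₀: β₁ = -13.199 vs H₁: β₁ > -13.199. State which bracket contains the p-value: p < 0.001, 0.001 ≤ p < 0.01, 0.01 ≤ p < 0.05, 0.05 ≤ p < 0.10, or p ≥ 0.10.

t = (-5.578 − (-13.199)) / 3.693 = 2.064.
df = n − 2 = 49 − 2 = 47.
One-sided p = P(T_{47} > t) ≈ 0.0223.
So 0.01 ≤ p < 0.05.

0.01 ≤ p < 0.05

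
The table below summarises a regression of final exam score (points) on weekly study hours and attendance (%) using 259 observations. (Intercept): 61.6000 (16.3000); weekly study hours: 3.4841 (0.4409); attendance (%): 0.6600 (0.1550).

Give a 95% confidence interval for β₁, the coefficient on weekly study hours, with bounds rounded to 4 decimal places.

(2.6158, 4.3524)

Read off: b = 3.4841, SE = 0.4409 for weekly study hours.
df = n − k − 1 = 259 − 2 − 1 = 256.
t* = t_{0.025, 256} = 1.969274.
Margin = t* × SE = 1.969274 × 0.4409 = 0.868253.
CI: 3.4841 ± 0.868253 → (2.6158, 4.3524).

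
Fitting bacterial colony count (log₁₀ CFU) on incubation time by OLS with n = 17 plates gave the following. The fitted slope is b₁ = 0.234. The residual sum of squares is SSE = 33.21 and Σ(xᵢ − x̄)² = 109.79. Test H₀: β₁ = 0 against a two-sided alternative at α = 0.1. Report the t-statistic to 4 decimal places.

t = 1.6478

MSE = SSE/(n − 2) = 33.21/15 = 2.214.
SE(b₁) = √(MSE/Sₓₓ) = √(2.214/109.79) = 0.142006.
t = 0.234 / 0.142006 = 1.6478.
df = n − 2 = 15.
Two-sided p ≈ 0.1202, which is ≥ 0.1, so fail to reject H₀.
The data do not give significant evidence of an association between incubation time and bacterial colony count.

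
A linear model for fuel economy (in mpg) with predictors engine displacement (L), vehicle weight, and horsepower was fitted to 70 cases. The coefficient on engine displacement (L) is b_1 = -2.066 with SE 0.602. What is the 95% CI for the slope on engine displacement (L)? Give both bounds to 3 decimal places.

(-3.268, -0.864)

df = n − k − 1 = 70 − 3 − 1 = 66.
t* = t_{0.025, 66} = 1.996564.
Margin = t* × SE = 1.996564 × 0.602 = 1.20193.
CI: -2.066 ± 1.20193 → (-3.268, -0.864).
With 95% confidence, each one-unit increase in engine displacement (L) is associated with a change of between -3.268 and -0.864 mpg in fuel economy, holding the other predictors fixed.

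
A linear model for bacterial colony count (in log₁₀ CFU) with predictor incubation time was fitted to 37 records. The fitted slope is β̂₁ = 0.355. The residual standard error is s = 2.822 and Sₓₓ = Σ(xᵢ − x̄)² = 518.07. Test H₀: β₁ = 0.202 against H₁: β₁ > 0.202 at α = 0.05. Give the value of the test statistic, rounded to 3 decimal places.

SE(β̂₁) = s/√Sₓₓ = 2.822/√518.07 = 0.123983.
t = (0.355 − 0.202) / 0.123983 = 1.234.
df = n − 2 = 35.
One-sided p ≈ 0.1127, which is ≥ 0.05, so fail to reject H₀.
The data do not give significant evidence that the true slope on incubation time exceeds 0.202 log₁₀ CFU per unit.

t = 1.234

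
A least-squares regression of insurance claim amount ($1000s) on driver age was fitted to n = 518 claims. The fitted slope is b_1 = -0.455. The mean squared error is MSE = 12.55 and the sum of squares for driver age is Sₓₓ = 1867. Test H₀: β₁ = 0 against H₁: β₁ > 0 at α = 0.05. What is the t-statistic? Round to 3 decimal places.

SE(b_1) = √(MSE/Sₓₓ) = √(12.55/1867) = 0.0819879.
t = -0.455 / 0.0819879 = -5.550.
df = n − 2 = 516.
One-sided p ≈ 1.0000, which is ≥ 0.05, so fail to reject H₀.
The data do not give significant evidence that the true slope on driver age is positive.

t = -5.550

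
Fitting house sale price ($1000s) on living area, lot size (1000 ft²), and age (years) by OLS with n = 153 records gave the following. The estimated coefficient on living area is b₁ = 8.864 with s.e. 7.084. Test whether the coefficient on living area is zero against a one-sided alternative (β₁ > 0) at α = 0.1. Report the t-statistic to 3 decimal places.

t = 1.251

H₀: β₁ = 0 vs H₁: β₁ > 0.
t = (b₁ − β₁⁰)/SE = 8.864 / 7.084 = 1.251.
df = n − k − 1 = 153 − 3 − 1 = 149.
One-sided p ≈ 0.1064, which is ≥ 0.1, so fail to reject H₀.
The data do not give significant evidence that the true slope on living area is positive, holding the other predictors fixed.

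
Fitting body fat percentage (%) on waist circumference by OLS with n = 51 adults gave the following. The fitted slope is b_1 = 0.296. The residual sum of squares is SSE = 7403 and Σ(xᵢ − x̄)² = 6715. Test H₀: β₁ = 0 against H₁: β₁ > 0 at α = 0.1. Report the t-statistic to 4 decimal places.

t = 1.9734

MSE = SSE/(n − 2) = 7403/49 = 151.082.
SE(b_1) = √(MSE/Sₓₓ) = √(151.082/6715) = 0.149997.
t = 0.296 / 0.149997 = 1.9734.
df = n − 2 = 49.
One-sided p ≈ 0.0271, which is < 0.1, so reject H₀.
There is evidence that the true slope on waist circumference is positive.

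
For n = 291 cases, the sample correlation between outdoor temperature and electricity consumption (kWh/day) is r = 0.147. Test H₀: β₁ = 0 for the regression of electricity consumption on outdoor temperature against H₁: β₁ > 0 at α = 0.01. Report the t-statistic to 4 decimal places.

t = 2.5264

t = r·√(n − 2)/√(1 − r²) = 0.147·√289/√0.978391 = 2.5264.
df = n − 2 = 289.
One-sided p ≈ 0.0060, which is < 0.01, so reject H₀.
There is evidence of a linear association between outdoor temperature and electricity consumption.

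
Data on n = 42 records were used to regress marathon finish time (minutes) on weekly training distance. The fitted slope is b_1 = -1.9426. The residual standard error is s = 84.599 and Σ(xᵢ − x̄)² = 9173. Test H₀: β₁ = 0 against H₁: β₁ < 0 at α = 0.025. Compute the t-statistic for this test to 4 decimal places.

t = -2.1992

SE(b_1) = s/√Sₓₓ = 84.599/√9173 = 0.883303.
t = -1.9426 / 0.883303 = -2.1992.
df = n − 2 = 40.
One-sided p ≈ 0.0169, which is < 0.025, so reject H₀.
There is evidence that the true slope on weekly training distance is negative.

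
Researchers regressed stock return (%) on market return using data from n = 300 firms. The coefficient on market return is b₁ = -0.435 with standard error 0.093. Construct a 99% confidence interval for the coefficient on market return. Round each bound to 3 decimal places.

df = n − 2 = 300 − 2 = 298.
t* = t_{0.005, 298} = 2.592428.
Margin = t* × SE = 2.592428 × 0.093 = 0.24110.
CI: -0.435 ± 0.24110 → (-0.676, -0.194).
With 99% confidence, each one-unit increase in market return is associated with a change of between -0.676 and -0.194 % in stock return.

(-0.676, -0.194)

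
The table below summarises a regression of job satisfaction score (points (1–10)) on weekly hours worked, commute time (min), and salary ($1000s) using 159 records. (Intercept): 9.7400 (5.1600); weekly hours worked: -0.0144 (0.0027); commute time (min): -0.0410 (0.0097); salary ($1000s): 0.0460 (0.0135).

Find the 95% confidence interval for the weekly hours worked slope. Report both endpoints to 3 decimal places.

(-0.020, -0.009)

Read off: b = -0.0144, SE = 0.0027 for weekly hours worked.
df = n − k − 1 = 159 − 3 − 1 = 155.
t* = t_{0.025, 155} = 1.975387.
Margin = t* × SE = 1.975387 × 0.0027 = 0.00533.
CI: -0.0144 ± 0.00533 → (-0.020, -0.009).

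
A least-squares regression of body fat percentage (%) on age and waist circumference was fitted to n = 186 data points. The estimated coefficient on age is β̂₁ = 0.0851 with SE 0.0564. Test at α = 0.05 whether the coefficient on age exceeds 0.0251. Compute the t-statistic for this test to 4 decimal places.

t = 1.0638

H₀: β₁ = 0.0251 vs H₁: β₁ > 0.0251.
t = (β̂₁ − β₁⁰)/SE = (0.0851 − 0.0251) / 0.0564 = 1.0638.
df = n − k − 1 = 186 − 2 − 1 = 183.
One-sided p ≈ 0.1444, which is ≥ 0.05, so fail to reject H₀.
The data do not give significant evidence that the true slope on age exceeds 0.0251 % per unit, holding the other predictors fixed.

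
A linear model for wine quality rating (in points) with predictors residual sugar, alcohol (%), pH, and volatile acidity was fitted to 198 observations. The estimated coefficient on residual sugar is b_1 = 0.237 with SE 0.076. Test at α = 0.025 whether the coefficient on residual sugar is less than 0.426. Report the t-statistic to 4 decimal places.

t = -2.4868

H₀: β₁ = 0.426 vs H₁: β₁ < 0.426.
t = (b_1 − β₁⁰)/SE = (0.237 − 0.426) / 0.076 = -2.4868.
df = n − k − 1 = 198 − 4 − 1 = 193.
One-sided p ≈ 0.0069, which is < 0.025, so reject H₀.
There is evidence that the true slope on residual sugar is below 0.426 points per unit, holding the other predictors fixed.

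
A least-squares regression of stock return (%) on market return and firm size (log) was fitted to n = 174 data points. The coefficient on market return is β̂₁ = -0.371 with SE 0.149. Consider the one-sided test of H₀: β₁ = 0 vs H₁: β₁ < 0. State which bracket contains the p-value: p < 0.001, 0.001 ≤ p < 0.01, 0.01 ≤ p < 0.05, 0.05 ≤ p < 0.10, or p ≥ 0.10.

t = -0.371 / 0.149 = -2.490.
df = n − k − 1 = 174 − 2 − 1 = 171.
One-sided p = P(T_{171} < t) ≈ 0.0069.
So 0.001 ≤ p < 0.01.

0.001 ≤ p < 0.01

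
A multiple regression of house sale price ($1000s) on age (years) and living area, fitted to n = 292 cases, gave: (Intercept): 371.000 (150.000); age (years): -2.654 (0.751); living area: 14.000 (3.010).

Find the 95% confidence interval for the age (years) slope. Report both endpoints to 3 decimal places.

(-4.132, -1.176)

Read off: b = -2.654, SE = 0.751 for age (years).
df = n − k − 1 = 292 − 2 − 1 = 289.
t* = t_{0.025, 289} = 1.968206.
Margin = t* × SE = 1.968206 × 0.751 = 1.47812.
CI: -2.654 ± 1.47812 → (-4.132, -1.176).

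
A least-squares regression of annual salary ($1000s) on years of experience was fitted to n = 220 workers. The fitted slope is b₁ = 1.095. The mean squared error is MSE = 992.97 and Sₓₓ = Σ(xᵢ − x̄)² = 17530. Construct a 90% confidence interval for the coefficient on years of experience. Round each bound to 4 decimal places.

(0.7019, 1.4881)

SE(b₁) = √(MSE/Sₓₓ) = √(992.97/17530) = 0.238.
df = n − 2 = 218.
t* = t_{0.05, 218} = 1.651873.
Margin = t* × SE = 1.651873 × 0.238 = 0.393146.
CI: 1.095 ± 0.393146 → (0.7019, 1.4881).
With 90% confidence, each one-unit increase in years of experience is associated with a change of between 0.7019 and 1.4881 $1000s in annual salary.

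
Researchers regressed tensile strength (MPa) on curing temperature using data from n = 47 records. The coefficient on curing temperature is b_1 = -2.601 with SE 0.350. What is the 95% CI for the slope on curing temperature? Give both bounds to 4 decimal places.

(-3.3059, -1.8961)

df = n − 2 = 47 − 2 = 45.
t* = t_{0.025, 45} = 2.014103.
Margin = t* × SE = 2.014103 × 0.350 = 0.704936.
CI: -2.601 ± 0.704936 → (-3.3059, -1.8961).
With 95% confidence, each one-unit increase in curing temperature is associated with a change of between -3.3059 and -1.8961 MPa in tensile strength.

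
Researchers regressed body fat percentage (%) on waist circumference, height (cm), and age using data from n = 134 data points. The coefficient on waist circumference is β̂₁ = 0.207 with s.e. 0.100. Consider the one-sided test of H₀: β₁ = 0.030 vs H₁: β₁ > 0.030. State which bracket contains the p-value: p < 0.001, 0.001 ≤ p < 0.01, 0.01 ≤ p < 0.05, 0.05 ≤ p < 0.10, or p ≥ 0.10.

t = (0.207 − 0.030) / 0.100 = 1.770.
df = n − k − 1 = 134 − 3 − 1 = 130.
One-sided p = P(T_{130} > t) ≈ 0.0395.
So 0.01 ≤ p < 0.05.

0.01 ≤ p < 0.05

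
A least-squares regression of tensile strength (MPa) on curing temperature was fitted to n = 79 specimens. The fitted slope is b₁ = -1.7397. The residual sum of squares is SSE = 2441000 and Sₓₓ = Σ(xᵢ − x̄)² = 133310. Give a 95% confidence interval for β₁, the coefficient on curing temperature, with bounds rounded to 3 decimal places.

MSE = SSE/(n − 2) = 2441000/77 = 31701.3.
SE(b₁) = √(MSE/Sₓₓ) = √(31701.3/133310) = 0.487649.
df = n − 2 = 77.
t* = t_{0.025, 77} = 1.991254.
Margin = t* × SE = 1.991254 × 0.487649 = 0.97103.
CI: -1.7397 ± 0.97103 → (-2.711, -0.769).
With 95% confidence, each one-unit increase in curing temperature is associated with a change of between -2.711 and -0.769 MPa in tensile strength.

(-2.711, -0.769)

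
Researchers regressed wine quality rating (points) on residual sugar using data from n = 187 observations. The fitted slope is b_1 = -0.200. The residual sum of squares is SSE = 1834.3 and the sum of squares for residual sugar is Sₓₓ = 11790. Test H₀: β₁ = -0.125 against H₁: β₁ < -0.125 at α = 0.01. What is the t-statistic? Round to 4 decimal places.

t = -2.5862

MSE = SSE/(n − 2) = 1834.3/185 = 9.91514.
SE(b_1) = √(MSE/Sₓₓ) = √(9.91514/11790) = 0.0289996.
t = (-0.200 − (-0.125)) / 0.0289996 = -2.5862.
df = n − 2 = 185.
One-sided p ≈ 0.0052, which is < 0.01, so reject H₀.
There is evidence that the true slope on residual sugar is below -0.125 points per unit.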